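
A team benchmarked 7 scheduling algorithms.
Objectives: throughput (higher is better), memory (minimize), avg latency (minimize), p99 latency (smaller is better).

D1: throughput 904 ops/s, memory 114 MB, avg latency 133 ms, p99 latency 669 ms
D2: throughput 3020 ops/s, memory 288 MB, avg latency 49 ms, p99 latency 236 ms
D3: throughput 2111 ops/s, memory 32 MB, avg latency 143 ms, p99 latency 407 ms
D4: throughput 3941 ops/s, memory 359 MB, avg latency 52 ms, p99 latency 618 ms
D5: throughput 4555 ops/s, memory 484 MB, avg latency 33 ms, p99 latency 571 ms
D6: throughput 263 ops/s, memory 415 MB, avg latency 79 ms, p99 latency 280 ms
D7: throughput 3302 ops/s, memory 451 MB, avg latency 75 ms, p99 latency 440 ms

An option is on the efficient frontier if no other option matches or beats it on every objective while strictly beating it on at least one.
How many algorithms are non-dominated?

D1: not dominated.
D2: not dominated (best p99 latency).
D3: not dominated (best memory).
D4: not dominated.
D5: not dominated (best throughput).
D6: dominated by D2 (throughput 3020≥263, memory 288≤415, avg latency 49≤79, p99 latency 236≤280).
D7: not dominated.
Pareto-optimal: D1, D2, D3, D4, D5, D7 → 6.

6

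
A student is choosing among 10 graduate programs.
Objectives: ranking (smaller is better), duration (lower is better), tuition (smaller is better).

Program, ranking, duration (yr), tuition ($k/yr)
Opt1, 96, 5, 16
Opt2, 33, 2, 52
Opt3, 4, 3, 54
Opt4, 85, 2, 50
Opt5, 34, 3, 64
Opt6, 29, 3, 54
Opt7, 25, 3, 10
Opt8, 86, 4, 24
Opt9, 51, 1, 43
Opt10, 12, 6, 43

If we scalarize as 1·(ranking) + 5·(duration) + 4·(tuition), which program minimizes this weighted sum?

Opt7

Opt1: 1·96 + 5·5 + 4·16 = 185
Opt2: 1·33 + 5·2 + 4·52 = 251
Opt3: 1·4 + 5·3 + 4·54 = 235
Opt4: 1·85 + 5·2 + 4·50 = 295
Opt5: 1·34 + 5·3 + 4·64 = 305
Opt6: 1·29 + 5·3 + 4·54 = 260
Opt7: 1·25 + 5·3 + 4·10 = 80
Opt8: 1·86 + 5·4 + 4·24 = 202
Opt9: 1·51 + 5·1 + 4·43 = 228
Opt10: 1·12 + 5·6 + 4·43 = 214
Lowest: Opt7 at 80.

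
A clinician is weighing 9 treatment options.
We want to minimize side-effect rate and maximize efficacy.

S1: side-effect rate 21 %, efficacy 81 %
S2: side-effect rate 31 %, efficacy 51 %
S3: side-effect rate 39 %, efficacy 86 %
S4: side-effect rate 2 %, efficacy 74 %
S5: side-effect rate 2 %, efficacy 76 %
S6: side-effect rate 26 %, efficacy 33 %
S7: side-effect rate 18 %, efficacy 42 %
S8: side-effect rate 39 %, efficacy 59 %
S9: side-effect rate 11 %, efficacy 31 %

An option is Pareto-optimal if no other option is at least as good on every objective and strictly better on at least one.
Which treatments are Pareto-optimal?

S1, S3, S5

S1: not dominated.
S2: dominated by S1 (side-effect rate 21≤31, efficacy 81≥51).
S3: not dominated (best efficacy).
S4: dominated by S5 (side-effect rate 2≤2, efficacy 76≥74).
S5: not dominated.
S6: dominated by S1 (side-effect rate 21≤26, efficacy 81≥33).
S7: dominated by S4 (side-effect rate 2≤18, efficacy 74≥42).
S8: dominated by S1 (side-effect rate 21≤39, efficacy 81≥59).
S9: dominated by S4 (side-effect rate 2≤11, efficacy 74≥31).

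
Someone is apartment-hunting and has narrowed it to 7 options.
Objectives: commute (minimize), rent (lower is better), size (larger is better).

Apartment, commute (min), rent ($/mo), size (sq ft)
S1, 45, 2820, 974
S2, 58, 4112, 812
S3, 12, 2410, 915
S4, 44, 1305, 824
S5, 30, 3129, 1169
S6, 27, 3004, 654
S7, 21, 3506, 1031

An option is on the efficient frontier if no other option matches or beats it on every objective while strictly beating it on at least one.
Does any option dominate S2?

Yes

S1 vs S2: commute 45≤58, rent 2820≤4112, size 974≥812 — S1 is at least as good on every objective and strictly better on at least one, so S1 dominates S2.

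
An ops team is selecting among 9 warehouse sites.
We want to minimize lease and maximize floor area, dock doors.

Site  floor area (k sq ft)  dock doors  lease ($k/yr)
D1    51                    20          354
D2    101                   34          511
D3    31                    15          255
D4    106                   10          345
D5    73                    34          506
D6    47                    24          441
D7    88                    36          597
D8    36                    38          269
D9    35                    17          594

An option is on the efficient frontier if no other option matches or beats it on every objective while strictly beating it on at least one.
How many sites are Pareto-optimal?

D1: not dominated.
D2: not dominated.
D3: not dominated (best lease).
D4: not dominated (best floor area).
D5: not dominated.
D6: not dominated.
D7: not dominated.
D8: not dominated (best dock doors).
D9: dominated by D1 (floor area 51≥35, dock doors 20≥17, lease 354≤594).
Pareto-optimal: D1, D2, D3, D4, D5, D6, D7, D8 → 8.

8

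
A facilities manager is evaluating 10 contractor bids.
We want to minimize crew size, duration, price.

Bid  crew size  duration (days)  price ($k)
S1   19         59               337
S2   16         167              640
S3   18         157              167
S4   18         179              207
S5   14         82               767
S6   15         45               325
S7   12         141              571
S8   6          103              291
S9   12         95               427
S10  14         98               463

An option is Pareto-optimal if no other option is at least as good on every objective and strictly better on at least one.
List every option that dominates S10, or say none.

S9: crew size 12≤14, duration 95≤98, price 427≤463 — dominates S10.
Others (S1, S2, S3, S4, S5, S6, S7, S8) are each worse than S10 on at least one objective.

S9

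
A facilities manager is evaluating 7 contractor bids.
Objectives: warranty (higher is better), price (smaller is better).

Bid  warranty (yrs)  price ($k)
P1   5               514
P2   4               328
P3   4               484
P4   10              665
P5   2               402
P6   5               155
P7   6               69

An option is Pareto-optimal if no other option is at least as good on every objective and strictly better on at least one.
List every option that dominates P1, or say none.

P6, P7

P6: warranty 5≥5, price 155≤514 — dominates P1.
P7: warranty 6≥5, price 69≤514 — dominates P1.
Others (P2, P3, P4, P5) are each worse than P1 on at least one objective.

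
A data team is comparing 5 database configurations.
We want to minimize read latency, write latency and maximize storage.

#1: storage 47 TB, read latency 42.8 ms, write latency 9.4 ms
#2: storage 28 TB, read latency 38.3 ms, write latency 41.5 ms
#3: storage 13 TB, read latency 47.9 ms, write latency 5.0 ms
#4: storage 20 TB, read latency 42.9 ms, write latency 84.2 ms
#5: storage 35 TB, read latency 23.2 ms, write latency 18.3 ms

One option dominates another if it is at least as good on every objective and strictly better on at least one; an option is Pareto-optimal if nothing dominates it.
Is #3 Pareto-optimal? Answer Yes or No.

#1: worse on write latency (9.4 vs 5.0).
#2: worse on write latency (41.5 vs 5.0).
#4: worse on write latency (84.2 vs 5.0).
#5: worse on write latency (18.3 vs 5.0).
No option is at least as good as #3 on every objective and strictly better on one.

Yes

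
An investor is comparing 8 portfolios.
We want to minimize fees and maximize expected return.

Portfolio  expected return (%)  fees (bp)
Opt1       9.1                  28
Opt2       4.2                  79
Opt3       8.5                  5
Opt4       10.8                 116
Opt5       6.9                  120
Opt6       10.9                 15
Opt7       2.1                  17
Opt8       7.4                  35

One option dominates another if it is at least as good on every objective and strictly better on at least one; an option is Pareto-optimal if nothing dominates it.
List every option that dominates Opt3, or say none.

Opt1: worse on fees (28 vs 5).
Opt2: worse on expected return (4.2 vs 8.5).
Opt4: worse on fees (116 vs 5).
Opt5: worse on expected return (6.9 vs 8.5).
Opt6: worse on fees (15 vs 5).
Opt7: worse on expected return (2.1 vs 8.5).
Opt8: worse on expected return (7.4 vs 8.5).
No option dominates Opt3.

none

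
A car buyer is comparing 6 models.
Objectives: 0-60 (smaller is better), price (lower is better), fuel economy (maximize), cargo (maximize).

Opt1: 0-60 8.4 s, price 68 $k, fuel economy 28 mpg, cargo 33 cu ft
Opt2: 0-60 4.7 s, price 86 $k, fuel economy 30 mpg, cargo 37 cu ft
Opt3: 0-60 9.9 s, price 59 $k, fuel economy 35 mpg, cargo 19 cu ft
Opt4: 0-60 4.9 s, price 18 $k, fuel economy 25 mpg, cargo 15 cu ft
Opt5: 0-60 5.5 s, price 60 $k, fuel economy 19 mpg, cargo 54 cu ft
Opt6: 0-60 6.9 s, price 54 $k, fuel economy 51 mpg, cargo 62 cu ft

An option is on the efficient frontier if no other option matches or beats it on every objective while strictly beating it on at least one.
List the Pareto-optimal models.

Opt1: dominated by Opt6 (0-60 6.9≤8.4, price 54≤68, fuel economy 51≥28, cargo 62≥33).
Opt2: not dominated (best 0-60).
Opt3: dominated by Opt6 (0-60 6.9≤9.9, price 54≤59, fuel economy 51≥35, cargo 62≥19).
Opt4: not dominated (best price).
Opt5: not dominated.
Opt6: not dominated (best fuel economy).

Opt2, Opt4, Opt5, Opt6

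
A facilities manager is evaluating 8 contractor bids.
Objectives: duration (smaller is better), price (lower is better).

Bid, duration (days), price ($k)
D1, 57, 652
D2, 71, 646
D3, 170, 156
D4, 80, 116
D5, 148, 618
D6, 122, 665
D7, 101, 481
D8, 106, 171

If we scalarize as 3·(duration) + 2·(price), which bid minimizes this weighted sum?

D4

D1: 3·57 + 2·652 = 1475
D2: 3·71 + 2·646 = 1505
D3: 3·170 + 2·156 = 822
D4: 3·80 + 2·116 = 472
D5: 3·148 + 2·618 = 1680
D6: 3·122 + 2·665 = 1696
D7: 3·101 + 2·481 = 1265
D8: 3·106 + 2·171 = 660
Lowest: D4 at 472.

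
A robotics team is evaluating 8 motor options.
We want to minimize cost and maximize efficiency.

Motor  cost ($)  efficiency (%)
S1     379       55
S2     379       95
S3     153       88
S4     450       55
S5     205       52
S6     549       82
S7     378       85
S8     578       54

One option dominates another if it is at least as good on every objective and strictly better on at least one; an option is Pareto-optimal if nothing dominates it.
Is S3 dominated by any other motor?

No

S1: worse on cost (379 vs 153).
S2: worse on cost (379 vs 153).
S4: worse on cost (450 vs 153).
S5: worse on cost (205 vs 153).
S6: worse on cost (549 vs 153).
S7: worse on cost (378 vs 153).
S8: worse on cost (578 vs 153).
No option is at least as good as S3 on every objective and strictly better on one.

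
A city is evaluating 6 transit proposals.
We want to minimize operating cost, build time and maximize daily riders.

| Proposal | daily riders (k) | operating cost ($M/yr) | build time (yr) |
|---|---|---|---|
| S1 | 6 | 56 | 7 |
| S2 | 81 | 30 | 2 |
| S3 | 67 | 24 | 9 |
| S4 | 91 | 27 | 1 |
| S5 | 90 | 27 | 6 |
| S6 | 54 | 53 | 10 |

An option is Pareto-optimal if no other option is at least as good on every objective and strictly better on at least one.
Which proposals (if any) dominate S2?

S4: daily riders 91≥81, operating cost 27≤30, build time 1≤2 — dominates S2.
Others (S1, S3, S5, S6) are each worse than S2 on at least one objective.

S4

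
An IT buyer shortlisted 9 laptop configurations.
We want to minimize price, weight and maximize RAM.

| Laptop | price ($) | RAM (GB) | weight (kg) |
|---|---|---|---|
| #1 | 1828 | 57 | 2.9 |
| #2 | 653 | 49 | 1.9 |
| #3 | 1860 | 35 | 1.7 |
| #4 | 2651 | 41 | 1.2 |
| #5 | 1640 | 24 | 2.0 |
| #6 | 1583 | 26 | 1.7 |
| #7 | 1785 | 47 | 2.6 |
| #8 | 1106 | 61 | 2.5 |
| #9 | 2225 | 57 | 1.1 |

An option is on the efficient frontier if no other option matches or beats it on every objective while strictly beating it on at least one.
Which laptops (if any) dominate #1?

#8

#8: price 1106≤1828, RAM 61≥57, weight 2.5≤2.9 — dominates #1.
Others (#2, #3, #4, #5, #6, #7, #9) are each worse than #1 on at least one objective.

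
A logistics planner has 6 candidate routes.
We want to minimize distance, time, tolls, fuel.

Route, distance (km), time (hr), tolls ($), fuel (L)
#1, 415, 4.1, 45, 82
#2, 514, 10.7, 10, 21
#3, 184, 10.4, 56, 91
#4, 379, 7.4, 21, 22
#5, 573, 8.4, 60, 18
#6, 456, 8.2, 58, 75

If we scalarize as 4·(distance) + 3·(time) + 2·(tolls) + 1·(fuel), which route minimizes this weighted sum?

#3

#1: 4·415 + 3·4.1 + 2·45 + 1·82 = 1844.3
#2: 4·514 + 3·10.7 + 2·10 + 1·21 = 2129.1
#3: 4·184 + 3·10.4 + 2·56 + 1·91 = 970.2
#4: 4·379 + 3·7.4 + 2·21 + 1·22 = 1602.2
#5: 4·573 + 3·8.4 + 2·60 + 1·18 = 2455.2
#6: 4·456 + 3·8.2 + 2·58 + 1·75 = 2039.6
Lowest: #3 at 970.2.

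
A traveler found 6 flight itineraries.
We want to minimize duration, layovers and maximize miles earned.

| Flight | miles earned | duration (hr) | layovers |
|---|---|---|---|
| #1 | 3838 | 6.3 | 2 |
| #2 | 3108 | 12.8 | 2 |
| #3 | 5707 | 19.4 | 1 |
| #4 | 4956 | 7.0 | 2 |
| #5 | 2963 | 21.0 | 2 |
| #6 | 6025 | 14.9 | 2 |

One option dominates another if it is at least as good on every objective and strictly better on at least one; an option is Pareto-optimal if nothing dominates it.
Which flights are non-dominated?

#1: not dominated (best duration).
#2: dominated by #1 (miles earned 3838≥3108, duration 6.3≤12.8, layovers 2≤2).
#3: not dominated (best layovers).
#4: not dominated.
#5: dominated by #1 (miles earned 3838≥2963, duration 6.3≤21.0, layovers 2≤2).
#6: not dominated (best miles earned).

#1, #3, #4, #6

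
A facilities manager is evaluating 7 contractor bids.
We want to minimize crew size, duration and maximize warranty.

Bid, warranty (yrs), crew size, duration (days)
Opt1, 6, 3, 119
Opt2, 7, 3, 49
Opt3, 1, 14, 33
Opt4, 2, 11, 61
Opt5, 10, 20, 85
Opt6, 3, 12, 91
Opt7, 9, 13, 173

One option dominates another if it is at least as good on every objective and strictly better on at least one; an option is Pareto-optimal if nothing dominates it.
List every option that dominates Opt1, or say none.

Opt2: warranty 7≥6, crew size 3≤3, duration 49≤119 — dominates Opt1.
Others (Opt3, Opt4, Opt5, Opt6, Opt7) are each worse than Opt1 on at least one objective.

Opt2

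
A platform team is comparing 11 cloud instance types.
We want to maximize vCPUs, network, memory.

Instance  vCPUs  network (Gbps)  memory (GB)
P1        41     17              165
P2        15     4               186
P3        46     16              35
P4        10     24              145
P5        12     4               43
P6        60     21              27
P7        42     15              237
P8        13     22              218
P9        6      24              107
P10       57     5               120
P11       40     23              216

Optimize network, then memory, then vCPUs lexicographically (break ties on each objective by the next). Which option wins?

First maximize network: best is 24, kept {P4, P9}.
Then maximize memory: best is 145, kept {P4}.

P4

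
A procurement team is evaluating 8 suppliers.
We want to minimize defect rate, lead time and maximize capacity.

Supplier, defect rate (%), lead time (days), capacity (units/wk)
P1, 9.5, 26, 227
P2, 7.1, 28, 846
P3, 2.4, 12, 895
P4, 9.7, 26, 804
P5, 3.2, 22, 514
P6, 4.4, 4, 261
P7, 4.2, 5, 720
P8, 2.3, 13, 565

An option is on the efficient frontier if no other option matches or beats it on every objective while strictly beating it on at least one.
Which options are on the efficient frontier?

P3, P6, P7, P8

P1: dominated by P3 (defect rate 2.4≤9.5, lead time 12≤26, capacity 895≥227).
P2: dominated by P3 (defect rate 2.4≤7.1, lead time 12≤28, capacity 895≥846).
P3: not dominated (best capacity).
P4: dominated by P3 (defect rate 2.4≤9.7, lead time 12≤26, capacity 895≥804).
P5: dominated by P3 (defect rate 2.4≤3.2, lead time 12≤22, capacity 895≥514).
P6: not dominated (best lead time).
P7: not dominated.
P8: not dominated (best defect rate).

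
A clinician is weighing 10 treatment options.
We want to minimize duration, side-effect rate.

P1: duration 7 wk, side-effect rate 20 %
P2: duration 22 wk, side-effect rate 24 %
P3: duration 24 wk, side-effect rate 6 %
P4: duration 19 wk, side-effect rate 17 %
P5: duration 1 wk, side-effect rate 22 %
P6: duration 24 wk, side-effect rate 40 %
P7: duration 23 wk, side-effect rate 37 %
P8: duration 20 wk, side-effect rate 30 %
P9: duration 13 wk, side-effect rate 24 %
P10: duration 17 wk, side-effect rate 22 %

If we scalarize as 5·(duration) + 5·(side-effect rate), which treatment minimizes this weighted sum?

P1: 5·7 + 5·20 = 135
P2: 5·22 + 5·24 = 230
P3: 5·24 + 5·6 = 150
P4: 5·19 + 5·17 = 180
P5: 5·1 + 5·22 = 115
P6: 5·24 + 5·40 = 320
P7: 5·23 + 5·37 = 300
P8: 5·20 + 5·30 = 250
P9: 5·13 + 5·24 = 185
P10: 5·17 + 5·22 = 195
Lowest: P5 at 115.

P5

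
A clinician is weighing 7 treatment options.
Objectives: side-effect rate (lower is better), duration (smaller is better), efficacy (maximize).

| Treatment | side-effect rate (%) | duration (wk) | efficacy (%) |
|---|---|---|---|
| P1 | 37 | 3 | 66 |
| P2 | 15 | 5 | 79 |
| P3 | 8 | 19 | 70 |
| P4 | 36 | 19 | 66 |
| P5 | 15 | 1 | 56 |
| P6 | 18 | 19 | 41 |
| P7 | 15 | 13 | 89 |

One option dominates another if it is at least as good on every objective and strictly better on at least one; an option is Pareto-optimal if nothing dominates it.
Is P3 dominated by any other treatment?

P1: worse on side-effect rate (37 vs 8).
P2: worse on side-effect rate (15 vs 8).
P4: worse on side-effect rate (36 vs 8).
P5: worse on side-effect rate (15 vs 8).
P6: worse on side-effect rate (18 vs 8).
P7: worse on side-effect rate (15 vs 8).
No option is at least as good as P3 on every objective and strictly better on one.

No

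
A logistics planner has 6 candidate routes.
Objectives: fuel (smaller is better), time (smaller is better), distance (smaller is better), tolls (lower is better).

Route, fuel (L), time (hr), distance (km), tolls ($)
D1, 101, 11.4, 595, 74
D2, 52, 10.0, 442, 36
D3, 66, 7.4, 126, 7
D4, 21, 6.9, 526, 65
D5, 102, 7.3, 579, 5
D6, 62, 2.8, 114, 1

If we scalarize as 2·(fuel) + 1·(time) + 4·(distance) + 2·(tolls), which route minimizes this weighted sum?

D6

D1: 2·101 + 1·11.4 + 4·595 + 2·74 = 2741.4
D2: 2·52 + 1·10.0 + 4·442 + 2·36 = 1954.0
D3: 2·66 + 1·7.4 + 4·126 + 2·7 = 657.4
D4: 2·21 + 1·6.9 + 4·526 + 2·65 = 2282.9
D5: 2·102 + 1·7.3 + 4·579 + 2·5 = 2537.3
D6: 2·62 + 1·2.8 + 4·114 + 2·1 = 584.8
Lowest: D6 at 584.8.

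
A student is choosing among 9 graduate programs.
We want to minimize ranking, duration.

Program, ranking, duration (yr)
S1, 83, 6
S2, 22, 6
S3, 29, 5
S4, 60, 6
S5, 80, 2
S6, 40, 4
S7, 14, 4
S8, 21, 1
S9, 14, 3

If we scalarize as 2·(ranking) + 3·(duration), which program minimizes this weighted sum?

S9

S1: 2·83 + 3·6 = 184
S2: 2·22 + 3·6 = 62
S3: 2·29 + 3·5 = 73
S4: 2·60 + 3·6 = 138
S5: 2·80 + 3·2 = 166
S6: 2·40 + 3·4 = 92
S7: 2·14 + 3·4 = 40
S8: 2·21 + 3·1 = 45
S9: 2·14 + 3·3 = 37
Lowest: S9 at 37.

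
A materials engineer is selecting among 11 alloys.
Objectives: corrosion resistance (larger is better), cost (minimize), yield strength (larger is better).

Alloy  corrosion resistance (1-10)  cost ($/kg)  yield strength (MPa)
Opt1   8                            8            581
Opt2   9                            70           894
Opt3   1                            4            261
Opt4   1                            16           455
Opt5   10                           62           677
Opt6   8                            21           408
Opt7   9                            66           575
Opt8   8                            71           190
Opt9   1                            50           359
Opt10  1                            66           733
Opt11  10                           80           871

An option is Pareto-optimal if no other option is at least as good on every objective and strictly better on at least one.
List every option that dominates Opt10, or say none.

Opt1: worse on yield strength (581 vs 733).
Opt2: worse on cost (70 vs 66).
Opt3: worse on yield strength (261 vs 733).
Opt4: worse on yield strength (455 vs 733).
Opt5: worse on yield strength (677 vs 733).
Opt6: worse on yield strength (408 vs 733).
Opt7: worse on yield strength (575 vs 733).
Opt8: worse on cost (71 vs 66).
Opt9: worse on yield strength (359 vs 733).
Opt11: worse on cost (80 vs 66).
No option dominates Opt10.

none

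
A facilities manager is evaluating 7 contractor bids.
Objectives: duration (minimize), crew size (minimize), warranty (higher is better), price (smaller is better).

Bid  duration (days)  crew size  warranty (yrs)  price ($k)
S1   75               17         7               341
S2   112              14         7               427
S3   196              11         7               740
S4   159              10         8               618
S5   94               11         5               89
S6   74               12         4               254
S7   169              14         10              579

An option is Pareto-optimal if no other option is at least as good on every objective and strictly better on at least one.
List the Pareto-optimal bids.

S1, S2, S4, S5, S6, S7

S1: not dominated.
S2: not dominated.
S3: dominated by S4 (duration 159≤196, crew size 10≤11, warranty 8≥7, price 618≤740).
S4: not dominated (best crew size).
S5: not dominated (best price).
S6: not dominated (best duration).
S7: not dominated (best warranty).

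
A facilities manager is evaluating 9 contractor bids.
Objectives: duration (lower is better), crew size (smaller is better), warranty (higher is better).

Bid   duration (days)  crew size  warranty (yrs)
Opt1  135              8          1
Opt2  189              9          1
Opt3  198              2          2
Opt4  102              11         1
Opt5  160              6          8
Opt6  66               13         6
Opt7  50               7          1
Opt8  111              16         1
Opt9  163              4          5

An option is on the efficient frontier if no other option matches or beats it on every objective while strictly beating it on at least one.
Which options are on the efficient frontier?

Opt1: dominated by Opt7 (duration 50≤135, crew size 7≤8, warranty 1≥1).
Opt2: dominated by Opt1 (duration 135≤189, crew size 8≤9, warranty 1≥1).
Opt3: not dominated (best crew size).
Opt4: dominated by Opt7 (duration 50≤102, crew size 7≤11, warranty 1≥1).
Opt5: not dominated (best warranty).
Opt6: not dominated.
Opt7: not dominated (best duration).
Opt8: dominated by Opt4 (duration 102≤111, crew size 11≤16, warranty 1≥1).
Opt9: not dominated.

Opt3, Opt5, Opt6, Opt7, Opt9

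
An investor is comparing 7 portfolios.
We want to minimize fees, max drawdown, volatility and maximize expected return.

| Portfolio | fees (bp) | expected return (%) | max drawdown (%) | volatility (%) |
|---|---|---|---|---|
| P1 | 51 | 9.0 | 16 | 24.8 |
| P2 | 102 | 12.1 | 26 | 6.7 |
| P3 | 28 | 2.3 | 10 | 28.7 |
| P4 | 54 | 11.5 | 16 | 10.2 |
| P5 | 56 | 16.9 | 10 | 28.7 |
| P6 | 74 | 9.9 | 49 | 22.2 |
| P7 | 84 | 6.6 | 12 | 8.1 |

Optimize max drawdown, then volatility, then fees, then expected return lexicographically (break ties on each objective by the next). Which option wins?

P3

First minimize max drawdown: best is 10, kept {P3, P5}.
Then minimize volatility: best is 28.7, kept {P3, P5}.
Then minimize fees: best is 28, kept {P3}.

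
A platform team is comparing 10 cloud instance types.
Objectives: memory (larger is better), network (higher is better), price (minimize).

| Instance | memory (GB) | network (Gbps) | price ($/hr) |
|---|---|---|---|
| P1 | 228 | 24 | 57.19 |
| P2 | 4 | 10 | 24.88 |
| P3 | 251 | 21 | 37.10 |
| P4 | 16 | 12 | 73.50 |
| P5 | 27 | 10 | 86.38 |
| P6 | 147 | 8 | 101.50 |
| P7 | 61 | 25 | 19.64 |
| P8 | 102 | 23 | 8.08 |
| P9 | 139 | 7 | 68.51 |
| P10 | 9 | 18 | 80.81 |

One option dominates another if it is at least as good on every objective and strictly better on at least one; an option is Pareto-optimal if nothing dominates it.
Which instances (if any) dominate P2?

P7, P8

P7: memory 61≥4, network 25≥10, price 19.64≤24.88 — dominates P2.
P8: memory 102≥4, network 23≥10, price 8.08≤24.88 — dominates P2.
Others (P1, P3, P4, P5, P6, P9, P10) are each worse than P2 on at least one objective.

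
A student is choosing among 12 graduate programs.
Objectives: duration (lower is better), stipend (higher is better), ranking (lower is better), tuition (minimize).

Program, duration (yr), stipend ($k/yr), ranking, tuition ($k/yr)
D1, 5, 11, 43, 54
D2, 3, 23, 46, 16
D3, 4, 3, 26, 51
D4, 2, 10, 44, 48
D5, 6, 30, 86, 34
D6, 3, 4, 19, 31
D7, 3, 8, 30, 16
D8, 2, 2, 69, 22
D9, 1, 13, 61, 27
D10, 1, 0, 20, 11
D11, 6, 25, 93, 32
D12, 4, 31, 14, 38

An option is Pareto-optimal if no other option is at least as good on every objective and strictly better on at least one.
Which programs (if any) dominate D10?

none

D1: worse on duration (5 vs 1).
D2: worse on duration (3 vs 1).
D3: worse on duration (4 vs 1).
D4: worse on duration (2 vs 1).
D5: worse on duration (6 vs 1).
D6: worse on duration (3 vs 1).
D7: worse on duration (3 vs 1).
D8: worse on duration (2 vs 1).
D9: worse on ranking (61 vs 20).
D11: worse on duration (6 vs 1).
D12: worse on duration (4 vs 1).
No option dominates D10.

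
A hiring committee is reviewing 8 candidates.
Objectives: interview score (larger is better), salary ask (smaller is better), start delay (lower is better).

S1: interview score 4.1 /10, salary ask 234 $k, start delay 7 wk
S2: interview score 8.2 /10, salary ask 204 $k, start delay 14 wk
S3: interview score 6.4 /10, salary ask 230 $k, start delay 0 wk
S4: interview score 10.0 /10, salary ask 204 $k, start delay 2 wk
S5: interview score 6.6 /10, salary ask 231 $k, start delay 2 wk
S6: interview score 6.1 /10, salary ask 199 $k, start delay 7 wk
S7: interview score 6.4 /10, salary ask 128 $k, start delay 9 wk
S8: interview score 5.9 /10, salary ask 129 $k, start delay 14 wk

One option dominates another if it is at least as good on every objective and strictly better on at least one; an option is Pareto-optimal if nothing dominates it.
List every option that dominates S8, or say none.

S7: interview score 6.4≥5.9, salary ask 128≤129, start delay 9≤14 — dominates S8.
Others (S1, S2, S3, S4, S5, S6) are each worse than S8 on at least one objective.

S7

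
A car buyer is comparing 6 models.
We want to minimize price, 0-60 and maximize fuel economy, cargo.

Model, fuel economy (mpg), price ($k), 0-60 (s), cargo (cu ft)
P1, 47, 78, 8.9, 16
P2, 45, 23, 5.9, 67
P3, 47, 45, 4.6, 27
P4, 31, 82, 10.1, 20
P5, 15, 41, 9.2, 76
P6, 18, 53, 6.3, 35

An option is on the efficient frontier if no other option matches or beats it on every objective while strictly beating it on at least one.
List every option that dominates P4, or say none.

P2: fuel economy 45≥31, price 23≤82, 0-60 5.9≤10.1, cargo 67≥20 — dominates P4.
P3: fuel economy 47≥31, price 45≤82, 0-60 4.6≤10.1, cargo 27≥20 — dominates P4.
Others (P1, P5, P6) are each worse than P4 on at least one objective.

P2, P3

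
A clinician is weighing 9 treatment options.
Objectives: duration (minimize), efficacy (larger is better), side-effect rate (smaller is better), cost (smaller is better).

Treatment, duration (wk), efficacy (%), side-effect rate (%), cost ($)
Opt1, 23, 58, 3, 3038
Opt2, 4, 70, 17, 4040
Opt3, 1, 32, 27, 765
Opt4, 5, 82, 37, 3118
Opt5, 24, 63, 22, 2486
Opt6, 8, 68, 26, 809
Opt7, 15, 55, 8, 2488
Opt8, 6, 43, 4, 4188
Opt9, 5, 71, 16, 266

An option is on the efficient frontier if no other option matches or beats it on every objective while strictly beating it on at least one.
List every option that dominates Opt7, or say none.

none

Opt1: worse on duration (23 vs 15).
Opt2: worse on side-effect rate (17 vs 8).
Opt3: worse on efficacy (32 vs 55).
Opt4: worse on side-effect rate (37 vs 8).
Opt5: worse on duration (24 vs 15).
Opt6: worse on side-effect rate (26 vs 8).
Opt8: worse on efficacy (43 vs 55).
Opt9: worse on side-effect rate (16 vs 8).
No option dominates Opt7.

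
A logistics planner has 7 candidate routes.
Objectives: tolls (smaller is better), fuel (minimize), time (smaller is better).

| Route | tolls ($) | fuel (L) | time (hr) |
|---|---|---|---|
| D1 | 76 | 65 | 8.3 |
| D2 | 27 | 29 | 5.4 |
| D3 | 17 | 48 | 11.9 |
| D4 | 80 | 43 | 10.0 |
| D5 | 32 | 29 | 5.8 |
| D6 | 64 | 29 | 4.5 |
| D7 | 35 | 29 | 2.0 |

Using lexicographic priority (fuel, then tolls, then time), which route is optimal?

D2

First minimize fuel: best is 29, kept {D2, D5, D6, D7}.
Then minimize tolls: best is 27, kept {D2}.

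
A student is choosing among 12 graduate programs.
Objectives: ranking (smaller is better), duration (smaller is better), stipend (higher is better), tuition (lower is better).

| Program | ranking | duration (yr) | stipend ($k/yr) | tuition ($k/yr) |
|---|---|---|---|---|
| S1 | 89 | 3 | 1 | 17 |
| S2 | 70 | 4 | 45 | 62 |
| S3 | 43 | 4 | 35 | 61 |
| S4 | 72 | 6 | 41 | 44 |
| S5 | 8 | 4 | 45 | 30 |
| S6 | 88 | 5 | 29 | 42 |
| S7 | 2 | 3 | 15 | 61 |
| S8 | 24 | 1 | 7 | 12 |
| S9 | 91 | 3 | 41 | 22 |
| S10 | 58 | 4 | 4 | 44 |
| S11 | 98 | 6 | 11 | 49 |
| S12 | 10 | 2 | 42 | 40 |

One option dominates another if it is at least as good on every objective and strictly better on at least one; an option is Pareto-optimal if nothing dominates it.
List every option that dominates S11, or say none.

S4, S5, S6, S9, S12

S4: ranking 72≤98, duration 6≤6, stipend 41≥11, tuition 44≤49 — dominates S11.
S5: ranking 8≤98, duration 4≤6, stipend 45≥11, tuition 30≤49 — dominates S11.
S6: ranking 88≤98, duration 5≤6, stipend 29≥11, tuition 42≤49 — dominates S11.
S9: ranking 91≤98, duration 3≤6, stipend 41≥11, tuition 22≤49 — dominates S11.
S12: ranking 10≤98, duration 2≤6, stipend 42≥11, tuition 40≤49 — dominates S11.
Others (S1, S2, S3, S7, S8, S10) are each worse than S11 on at least one objective.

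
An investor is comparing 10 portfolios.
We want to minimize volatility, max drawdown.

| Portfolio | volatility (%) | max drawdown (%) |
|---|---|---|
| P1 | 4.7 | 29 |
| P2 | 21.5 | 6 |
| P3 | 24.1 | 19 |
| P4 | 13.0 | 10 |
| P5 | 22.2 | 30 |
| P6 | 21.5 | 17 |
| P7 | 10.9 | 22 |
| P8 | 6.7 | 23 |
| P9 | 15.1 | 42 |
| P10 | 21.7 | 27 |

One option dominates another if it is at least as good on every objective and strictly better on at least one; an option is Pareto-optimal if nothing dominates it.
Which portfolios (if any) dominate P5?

P1: volatility 4.7≤22.2, max drawdown 29≤30 — dominates P5.
P2: volatility 21.5≤22.2, max drawdown 6≤30 — dominates P5.
P4: volatility 13.0≤22.2, max drawdown 10≤30 — dominates P5.
P6: volatility 21.5≤22.2, max drawdown 17≤30 — dominates P5.
P7: volatility 10.9≤22.2, max drawdown 22≤30 — dominates P5.
P8: volatility 6.7≤22.2, max drawdown 23≤30 — dominates P5.
P10: volatility 21.7≤22.2, max drawdown 27≤30 — dominates P5.
Others (P3, P9) are each worse than P5 on at least one objective.

P1, P2, P4, P6, P7, P8, P10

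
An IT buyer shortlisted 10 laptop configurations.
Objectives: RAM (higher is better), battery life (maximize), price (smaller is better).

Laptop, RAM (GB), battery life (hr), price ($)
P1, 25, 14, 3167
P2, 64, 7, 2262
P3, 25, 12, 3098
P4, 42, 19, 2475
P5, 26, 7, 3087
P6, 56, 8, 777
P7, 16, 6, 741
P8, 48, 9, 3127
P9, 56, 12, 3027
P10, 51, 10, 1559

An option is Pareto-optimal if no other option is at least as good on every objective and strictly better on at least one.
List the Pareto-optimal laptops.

P1: dominated by P4 (RAM 42≥25, battery life 19≥14, price 2475≤3167).
P2: not dominated (best RAM).
P3: dominated by P4 (RAM 42≥25, battery life 19≥12, price 2475≤3098).
P4: not dominated (best battery life).
P5: dominated by P2 (RAM 64≥26, battery life 7≥7, price 2262≤3087).
P6: not dominated.
P7: not dominated (best price).
P8: dominated by P9 (RAM 56≥48, battery life 12≥9, price 3027≤3127).
P9: not dominated.
P10: not dominated.

P2, P4, P6, P7, P9, P10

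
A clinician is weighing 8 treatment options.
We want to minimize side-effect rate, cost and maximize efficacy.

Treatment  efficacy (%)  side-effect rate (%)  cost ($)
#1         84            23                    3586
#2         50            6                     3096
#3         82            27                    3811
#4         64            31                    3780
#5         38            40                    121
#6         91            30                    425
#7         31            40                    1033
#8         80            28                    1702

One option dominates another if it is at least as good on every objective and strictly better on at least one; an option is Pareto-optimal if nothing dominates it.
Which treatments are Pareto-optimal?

#1, #2, #5, #6, #8

#1: not dominated.
#2: not dominated (best side-effect rate).
#3: dominated by #1 (efficacy 84≥82, side-effect rate 23≤27, cost 3586≤3811).
#4: dominated by #1 (efficacy 84≥64, side-effect rate 23≤31, cost 3586≤3780).
#5: not dominated (best cost).
#6: not dominated (best efficacy).
#7: dominated by #5 (efficacy 38≥31, side-effect rate 40≤40, cost 121≤1033).
#8: not dominated.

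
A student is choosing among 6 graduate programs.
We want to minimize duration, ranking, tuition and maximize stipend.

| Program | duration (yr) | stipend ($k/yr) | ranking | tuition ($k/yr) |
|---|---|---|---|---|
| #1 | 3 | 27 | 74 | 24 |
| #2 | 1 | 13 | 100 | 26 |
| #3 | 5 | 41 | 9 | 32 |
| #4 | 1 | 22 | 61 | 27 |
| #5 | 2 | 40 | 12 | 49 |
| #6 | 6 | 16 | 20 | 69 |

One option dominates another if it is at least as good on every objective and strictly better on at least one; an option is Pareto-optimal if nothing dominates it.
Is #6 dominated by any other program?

Yes

#3 vs #6: duration 5≤6, stipend 41≥16, ranking 9≤20, tuition 32≤69 — #3 is at least as good on every objective and strictly better on at least one, so #3 dominates #6.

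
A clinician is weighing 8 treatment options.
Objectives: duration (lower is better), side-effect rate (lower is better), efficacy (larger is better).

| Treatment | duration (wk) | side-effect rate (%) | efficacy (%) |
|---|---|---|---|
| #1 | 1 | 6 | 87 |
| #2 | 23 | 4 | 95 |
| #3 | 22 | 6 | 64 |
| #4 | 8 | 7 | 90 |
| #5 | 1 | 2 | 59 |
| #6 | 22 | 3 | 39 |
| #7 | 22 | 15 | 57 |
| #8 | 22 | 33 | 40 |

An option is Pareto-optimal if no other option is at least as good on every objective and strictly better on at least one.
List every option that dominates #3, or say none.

#1: duration 1≤22, side-effect rate 6≤6, efficacy 87≥64 — dominates #3.
Others (#2, #4, #5, #6, #7, #8) are each worse than #3 on at least one objective.

#1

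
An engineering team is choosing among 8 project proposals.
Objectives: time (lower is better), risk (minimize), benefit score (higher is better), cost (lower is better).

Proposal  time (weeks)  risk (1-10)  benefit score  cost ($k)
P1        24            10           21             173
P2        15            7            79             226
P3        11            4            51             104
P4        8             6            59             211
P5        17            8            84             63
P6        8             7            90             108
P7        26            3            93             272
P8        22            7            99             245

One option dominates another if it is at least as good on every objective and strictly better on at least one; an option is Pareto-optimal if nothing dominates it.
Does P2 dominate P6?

No

P2 vs P6: P2 is worse on time (15 vs 8), so it does not dominate P6.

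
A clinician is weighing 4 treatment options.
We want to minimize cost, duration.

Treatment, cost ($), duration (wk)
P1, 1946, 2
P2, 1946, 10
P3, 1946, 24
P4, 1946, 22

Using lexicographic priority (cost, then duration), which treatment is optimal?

P1

First minimize cost: best is 1946, kept {P1, P2, P3, P4}.
Then minimize duration: best is 2, kept {P1}.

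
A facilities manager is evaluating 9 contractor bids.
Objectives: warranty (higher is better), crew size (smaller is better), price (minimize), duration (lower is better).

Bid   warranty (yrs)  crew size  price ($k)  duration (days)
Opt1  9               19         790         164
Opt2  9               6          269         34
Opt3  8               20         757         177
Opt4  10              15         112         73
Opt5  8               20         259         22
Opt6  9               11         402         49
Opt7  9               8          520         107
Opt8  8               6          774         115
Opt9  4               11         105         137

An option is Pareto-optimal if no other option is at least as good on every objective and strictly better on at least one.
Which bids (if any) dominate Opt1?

Opt2, Opt4, Opt6, Opt7

Opt2: warranty 9≥9, crew size 6≤19, price 269≤790, duration 34≤164 — dominates Opt1.
Opt4: warranty 10≥9, crew size 15≤19, price 112≤790, duration 73≤164 — dominates Opt1.
Opt6: warranty 9≥9, crew size 11≤19, price 402≤790, duration 49≤164 — dominates Opt1.
Opt7: warranty 9≥9, crew size 8≤19, price 520≤790, duration 107≤164 — dominates Opt1.
Others (Opt3, Opt5, Opt8, Opt9) are each worse than Opt1 on at least one objective.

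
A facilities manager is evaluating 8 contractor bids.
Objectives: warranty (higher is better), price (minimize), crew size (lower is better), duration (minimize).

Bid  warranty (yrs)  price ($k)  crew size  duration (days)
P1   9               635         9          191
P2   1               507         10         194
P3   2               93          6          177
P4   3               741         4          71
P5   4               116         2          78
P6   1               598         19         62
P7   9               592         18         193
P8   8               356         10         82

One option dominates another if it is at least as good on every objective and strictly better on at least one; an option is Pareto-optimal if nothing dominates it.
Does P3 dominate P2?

P3 vs P2: warranty 2≥1, price 93≤507, crew size 6≤10, duration 177≤194 — P3 is at least as good on every objective with at least one strict improvement.

Yes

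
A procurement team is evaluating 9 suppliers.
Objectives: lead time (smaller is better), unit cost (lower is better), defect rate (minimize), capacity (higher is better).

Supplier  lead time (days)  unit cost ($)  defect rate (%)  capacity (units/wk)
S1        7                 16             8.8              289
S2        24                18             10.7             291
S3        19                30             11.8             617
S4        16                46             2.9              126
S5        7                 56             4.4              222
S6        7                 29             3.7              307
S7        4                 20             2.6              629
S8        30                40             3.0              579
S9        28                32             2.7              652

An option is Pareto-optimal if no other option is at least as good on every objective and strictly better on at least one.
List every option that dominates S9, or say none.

none

S1: worse on defect rate (8.8 vs 2.7).
S2: worse on defect rate (10.7 vs 2.7).
S3: worse on defect rate (11.8 vs 2.7).
S4: worse on unit cost (46 vs 32).
S5: worse on unit cost (56 vs 32).
S6: worse on defect rate (3.7 vs 2.7).
S7: worse on capacity (629 vs 652).
S8: worse on lead time (30 vs 28).
No option dominates S9.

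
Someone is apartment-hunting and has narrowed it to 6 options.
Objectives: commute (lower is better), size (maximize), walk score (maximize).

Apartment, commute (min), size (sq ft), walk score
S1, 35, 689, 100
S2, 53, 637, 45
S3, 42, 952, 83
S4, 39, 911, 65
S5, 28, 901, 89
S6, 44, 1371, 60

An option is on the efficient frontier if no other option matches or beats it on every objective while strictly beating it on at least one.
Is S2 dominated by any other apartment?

Yes

S1 vs S2: commute 35≤53, size 689≥637, walk score 100≥45 — S1 is at least as good on every objective and strictly better on at least one, so S1 dominates S2.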